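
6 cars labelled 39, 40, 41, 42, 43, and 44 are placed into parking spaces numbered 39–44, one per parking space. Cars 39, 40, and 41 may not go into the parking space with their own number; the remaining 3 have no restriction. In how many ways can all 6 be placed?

426

Let Aᵢ (for i ∈ {39, 40, 41}) be the placements that put car i in its forbidden parking space. Any j of these fix j positions, leaving (6−j)! ways to fill the rest, and there are C(3,j) ways to pick which j.
By inclusion–exclusion, the number of valid placements is Σ_{j=0}^{3} (−1)^j C(3,j)·(6−j)!.
Computing: 720 − 360 + 72 − 6 = 426.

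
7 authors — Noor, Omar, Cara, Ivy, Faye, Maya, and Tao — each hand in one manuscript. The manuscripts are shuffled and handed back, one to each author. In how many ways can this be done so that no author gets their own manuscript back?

1854

Let Aᵢ be the assignments in which author i gets their own manuscript. We want the size of the complement of A₁∪…∪A_7.
By inclusion–exclusion this is Σ_{j=0}^{7} (−1)^j C(7,j)·(7−j)!.
Computing: 5040 − 5040 + 2520 − 840 + 210 − 42 + 7 − 1 = 1854.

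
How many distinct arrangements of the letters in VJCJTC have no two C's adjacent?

There are 6!/(2!·2!) = 180 arrangements of VJCJTC in total.
Arrangements with the C's together: treat CC as one letter, giving (5)!/(2!) = 60.
Hence 180 − 60 = 120.

120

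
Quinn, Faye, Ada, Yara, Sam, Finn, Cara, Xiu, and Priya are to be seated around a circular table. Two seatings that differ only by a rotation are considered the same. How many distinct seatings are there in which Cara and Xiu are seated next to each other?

Glue Cara and Xiu into a block (2 internal orders). Seating 8 units around a circle gives (7)! arrangements.
So 2 × (7)! = 2 × 5040 = 10080.

10080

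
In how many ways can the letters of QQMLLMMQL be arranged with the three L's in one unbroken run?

140

Treat the 3 copies of L as a single block. The multiset to arrange is then {LLL, M, M, M, Q, Q, Q}, 7 items in all.
That gives (7)!/(3!·3!) = 140 arrangements.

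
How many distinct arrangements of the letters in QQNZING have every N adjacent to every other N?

Treat the 2 copies of N as a single block. The multiset to arrange is then {NN, G, I, Q, Q, Z}, 6 items in all.
That gives (6)!/(2!) = 360 arrangements.

360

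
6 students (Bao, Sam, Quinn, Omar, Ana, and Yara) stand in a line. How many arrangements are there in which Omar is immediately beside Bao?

240

Place the 4 others and the Omar-Bao pair as 5 objects in a line; the pair has 2 internal arrangements.
So the count is 2·(5)! = 240.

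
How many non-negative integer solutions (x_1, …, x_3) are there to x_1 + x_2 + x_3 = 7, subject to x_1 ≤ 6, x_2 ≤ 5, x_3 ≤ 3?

Without the upper bounds there are C(9,2) = 36 ways to split 7 among 3 variables.
Subtract solutions that violate a single cap (substitute x_i' = x_i − (cap_i+1)): x_1 ≥ 7 gives C(2,2) = 1; x_2 ≥ 6 gives C(3,2) = 3; x_3 ≥ 4 gives C(5,2) = 10. Together 14.
No two caps can be exceeded simultaneously, so the pair terms are all 0.
By inclusion–exclusion the count is 36 − 14 + 0 = 22.

22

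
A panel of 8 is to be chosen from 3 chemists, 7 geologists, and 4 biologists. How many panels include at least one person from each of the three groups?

Unrestricted: C(14,8) = 3003 ways to pick any 8 of the 14.
Subtract selections that omit an entire group: no chemists → C(11,8) = 165; no geologists → C(7,8) = 0; no biologists → C(10,8) = 45.
Add back selections omitting two groups (i.e. drawn from a single group): C(3,8) + C(7,8) + C(4,8) = 0.
By inclusion–exclusion: 3003 − 210 + 0 = 2793.

2793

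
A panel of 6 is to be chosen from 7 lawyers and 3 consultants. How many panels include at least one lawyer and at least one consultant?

Unrestricted: C(10,6) = 210 ways to pick any 6 of the 10.
Subtract selections that omit an entire group: no lawyers → C(3,6) = 0; no consultants → C(7,6) = 7.
Both groups omitted at once is impossible, so 210 − 7 = 203.

203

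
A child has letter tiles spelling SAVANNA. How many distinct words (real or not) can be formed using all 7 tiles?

420

SAVANNA has 7 letters with A appearing 3 times and N appearing twice.
The number of distinct arrangements is 7!/(3!·2!) = 5040/12 = 420.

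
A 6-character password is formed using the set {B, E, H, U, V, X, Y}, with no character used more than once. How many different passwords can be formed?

5040

This is a permutation of 6 out of 7: P(7,6) = 7!/1!.
That product is 7 × 6 × 5 × 4 × 3 × 2 = 5040.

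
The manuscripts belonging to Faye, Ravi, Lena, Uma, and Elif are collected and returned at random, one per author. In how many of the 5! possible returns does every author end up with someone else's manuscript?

44

This is the derangement count D_5: permutations of 5 items with no fixed point.
By inclusion–exclusion this is Σ_{j=0}^{5} (−1)^j C(5,j)·(5−j)!.
Computing: 120 − 120 + 60 − 20 + 5 − 1 = 44.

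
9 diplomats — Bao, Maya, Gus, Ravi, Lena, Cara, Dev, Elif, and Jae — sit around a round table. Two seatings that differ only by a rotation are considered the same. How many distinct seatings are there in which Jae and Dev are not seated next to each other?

All circular seatings of 9 people number (8)! = 40320.
Those with Jae next to Dev: fuse the pair into one unit and seat 8 units around a circle — 2·(7)! = 10080.
Subtracting, 40320 − 10080 = 30240.

30240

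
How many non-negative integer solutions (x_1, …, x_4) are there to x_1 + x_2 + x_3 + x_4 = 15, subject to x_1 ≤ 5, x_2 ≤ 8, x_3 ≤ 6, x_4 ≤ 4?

131

Without the upper bounds there are C(18,3) = 816 ways to split 15 among 4 variables.
Subtract solutions that violate a single cap (substitute x_i' = x_i − (cap_i+1)): x_1 ≥ 6 gives C(12,3) = 220; x_2 ≥ 9 gives C(9,3) = 84; x_3 ≥ 7 gives C(11,3) = 165; x_4 ≥ 5 gives C(13,3) = 286. Together 755.
Add back pairs where two caps are both exceeded: 1 + 10 + 35 + 0 + 4 + 20 = 70.
By inclusion–exclusion the count is 816 − 755 + 70 = 131.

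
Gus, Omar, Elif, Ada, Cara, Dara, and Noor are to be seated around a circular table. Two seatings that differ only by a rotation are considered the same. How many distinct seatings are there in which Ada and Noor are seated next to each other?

240

Glue Ada and Noor into a block (2 internal orders). Seating 6 units around a circle gives (5)! arrangements.
So 2 × (5)! = 2 × 120 = 240.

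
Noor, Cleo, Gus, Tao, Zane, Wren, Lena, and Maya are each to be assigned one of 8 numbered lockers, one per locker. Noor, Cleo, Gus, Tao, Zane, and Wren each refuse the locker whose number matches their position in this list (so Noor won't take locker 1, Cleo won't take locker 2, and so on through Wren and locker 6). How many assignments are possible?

18806

Let Aᵢ (for 1 ≤ i ≤ 6) be the placements that put person i in their forbidden locker. Any j of these fix j positions, leaving (8−j)! ways to fill the rest, and there are C(6,j) ways to pick which j.
By inclusion–exclusion, the number of valid placements is Σ_{j=0}^{6} (−1)^j C(6,j)·(8−j)!.
Computing: 40320 − 30240 + 10800 − 2400 + 360 − 36 + 2 = 18806.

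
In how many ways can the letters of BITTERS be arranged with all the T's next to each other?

720

Treat the 2 copies of T as a single block. The multiset to arrange is then {TT, B, E, I, R, S}, 6 items in all.
All 6 items are distinct, so there are (6)! = 720 arrangements.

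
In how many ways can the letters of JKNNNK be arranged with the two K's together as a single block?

20

Treat the 2 copies of K as a single block. The multiset to arrange is then {KK, J, N, N, N}, 5 items in all.
That gives (5)!/(3!) = 20 arrangements.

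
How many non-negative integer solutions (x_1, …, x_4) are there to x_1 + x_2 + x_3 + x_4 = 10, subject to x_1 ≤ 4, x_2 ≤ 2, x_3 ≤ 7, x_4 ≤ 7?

By stars and bars, unrestricted non-negative solutions to x_1+…+x_4 = 10 number C(10+3,3) = 286.
Subtract solutions that violate a single cap (substitute x_i' = x_i − (cap_i+1)): x_1 ≥ 5 gives C(8,3) = 56; x_2 ≥ 3 gives C(10,3) = 120; x_3 ≥ 8 gives C(5,3) = 10; x_4 ≥ 8 gives C(5,3) = 10. Together 196.
Add back pairs where two caps are both exceeded: 10 + 0 + 0 + 0 + 0 + 0 = 10.
By inclusion–exclusion the count is 286 − 196 + 10 = 100.

100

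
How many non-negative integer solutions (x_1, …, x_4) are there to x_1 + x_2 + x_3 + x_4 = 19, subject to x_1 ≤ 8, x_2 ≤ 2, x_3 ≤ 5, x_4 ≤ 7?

19

Without the upper bounds there are C(22,3) = 1540 ways to split 19 among 4 variables.
Subtract solutions that violate a single cap (substitute x_i' = x_i − (cap_i+1)): x_1 ≥ 9 gives C(13,3) = 286; x_2 ≥ 3 gives C(19,3) = 969; x_3 ≥ 6 gives C(16,3) = 560; x_4 ≥ 8 gives C(14,3) = 364. Together 2179.
Add back pairs where two caps are both exceeded: 120 + 35 + 10 + 286 + 165 + 56 = 672.
Subtract triples: 4 + 0 + 0 + 10 = 14.
By inclusion–exclusion the count is 1540 − 2179 + 672 − 14 = 19.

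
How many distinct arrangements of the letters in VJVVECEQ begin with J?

Fix J in the first position and arrange the remaining 7 letters.
Those 7 letters have E appearing twice and V appearing 3 times, giving (7)!/(3!·2!) = 420.

420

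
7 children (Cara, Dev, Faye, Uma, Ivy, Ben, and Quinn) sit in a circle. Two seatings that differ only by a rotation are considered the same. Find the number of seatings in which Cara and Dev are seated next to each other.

240

Treat {Cara, Dev} as one unit (2 internal orders) and seat the resulting 6 units around the table: (5)! circular arrangements.
So 2 × (5)! = 2 × 120 = 240.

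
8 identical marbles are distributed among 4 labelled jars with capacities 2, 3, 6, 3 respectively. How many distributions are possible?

44

By stars and bars, unrestricted non-negative solutions to x_1+…+x_4 = 8 number C(8+3,3) = 165.
Subtract solutions that violate a single cap (substitute x_i' = x_i − (cap_i+1)): x_1 ≥ 3 gives C(8,3) = 56; x_2 ≥ 4 gives C(7,3) = 35; x_3 ≥ 7 gives C(4,3) = 4; x_4 ≥ 4 gives C(7,3) = 35. Together 130.
Add back pairs where two caps are both exceeded: 4 + 0 + 4 + 0 + 1 + 0 = 9.
By inclusion–exclusion the count is 165 − 130 + 9 = 44.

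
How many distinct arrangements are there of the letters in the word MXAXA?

30

The 5 letters of MXAXA have repeats: A appearing twice and X appearing twice.
So there are 5! / (2!·2!) = 30 distinguishable arrangements.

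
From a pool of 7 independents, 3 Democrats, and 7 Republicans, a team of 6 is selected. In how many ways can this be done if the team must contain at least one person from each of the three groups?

Unrestricted: C(17,6) = 12376 ways to pick any 6 of the 17.
Subtract selections that omit an entire group: no independents → C(10,6) = 210; no Democrats → C(14,6) = 3003; no Republicans → C(10,6) = 210.
Add back selections omitting two groups (i.e. drawn from a single group): C(7,6) + C(3,6) + C(7,6) = 14.
By inclusion–exclusion: 12376 − 3423 + 14 = 8967.

8967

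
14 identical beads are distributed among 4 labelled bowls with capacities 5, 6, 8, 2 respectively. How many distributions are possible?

80

Without the upper bounds there are C(17,3) = 680 ways to split 14 among 4 bowls.
Subtract solutions that violate a single cap (substitute x_i' = x_i − (cap_i+1)): x_1 ≥ 6 gives C(11,3) = 165; x_2 ≥ 7 gives C(10,3) = 120; x_3 ≥ 9 gives C(8,3) = 56; x_4 ≥ 3 gives C(14,3) = 364. Together 705.
Add back pairs where two caps are both exceeded: 4 + 0 + 56 + 0 + 35 + 10 = 105.
By inclusion–exclusion the count is 680 − 705 + 105 = 80.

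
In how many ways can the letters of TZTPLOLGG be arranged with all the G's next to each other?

Treat the 2 copies of G as a single block. The multiset to arrange is then {GG, L, L, O, P, T, T, Z}, 8 items in all.
That gives (8)!/(2!·2!) = 10080 arrangements.

10080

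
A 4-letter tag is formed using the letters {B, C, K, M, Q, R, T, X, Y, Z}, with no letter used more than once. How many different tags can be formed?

5040

With no repetition, fill the 4 letters in order: 10 choices, then 9, down to 7.
That product is 10 × 9 × 8 × 7 = 5040.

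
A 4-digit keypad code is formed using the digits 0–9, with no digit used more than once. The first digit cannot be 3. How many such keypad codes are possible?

The first digit has 10−1 = 9 choices (anything except 3).
The remaining 3 digits are filled from the other 9 symbols without repetition: 9 × 8 × 7 = 504.
Total: 9 × 504 = 4536.

4536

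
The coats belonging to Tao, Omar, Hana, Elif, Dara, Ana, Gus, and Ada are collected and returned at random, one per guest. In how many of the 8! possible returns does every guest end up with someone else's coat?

14833

Count assignments avoiding every fixed point. For any j of the 8 guests fixed to their own coat, the other 8−j can be arranged in (8−j)! ways.
By inclusion–exclusion this is Σ_{j=0}^{8} (−1)^j C(8,j)·(8−j)!.
Computing: 40320 − 40320 + 20160 − 6720 + 1680 − 336 + 56 − 8 + 1 = 14833.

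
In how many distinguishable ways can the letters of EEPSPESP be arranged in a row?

EEPSPESP has 8 letters with E appearing 3 times, P appearing 3 times, and S appearing twice.
The number of distinct arrangements is 8!/(3!·3!·2!) = 40320/72 = 560.

560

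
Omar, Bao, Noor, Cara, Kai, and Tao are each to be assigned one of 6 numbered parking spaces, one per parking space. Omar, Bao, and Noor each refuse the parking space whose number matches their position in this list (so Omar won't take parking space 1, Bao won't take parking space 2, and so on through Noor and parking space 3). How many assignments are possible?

426

Let Aᵢ (for i ∈ {1, 2, 3}) be the placements that put person i in their forbidden parking space. Any j of these fix j positions, leaving (6−j)! ways to fill the rest, and there are C(3,j) ways to pick which j.
By inclusion–exclusion, the number of valid placements is Σ_{j=0}^{3} (−1)^j C(3,j)·(6−j)!.
Computing: 720 − 360 + 72 − 6 = 426.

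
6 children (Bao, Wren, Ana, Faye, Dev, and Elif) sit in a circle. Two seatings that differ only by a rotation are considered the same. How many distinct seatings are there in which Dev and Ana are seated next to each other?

48

Glue Dev and Ana into a block (2 internal orders). Seating 5 units around a circle gives (4)! arrangements.
So 2 × (4)! = 2 × 24 = 48.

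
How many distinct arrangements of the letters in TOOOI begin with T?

4

Fix T in the first position and arrange the remaining 4 letters.
Those 4 letters have O appearing 3 times, giving (4)!/(3!) = 4.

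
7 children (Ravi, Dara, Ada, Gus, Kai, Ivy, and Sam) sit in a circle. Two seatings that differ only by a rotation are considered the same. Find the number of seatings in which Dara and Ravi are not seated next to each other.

All circular seatings of 7 people number (6)! = 720.
Seatings with Dara beside Ravi: treat them as a block with 2 internal orders, giving 2 × (5)! = 240.
Subtracting, 720 − 240 = 480.

480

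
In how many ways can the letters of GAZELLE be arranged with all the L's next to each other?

360

Treat the 2 copies of L as a single block. The multiset to arrange is then {LL, A, E, E, G, Z}, 6 items in all.
That gives (6)!/(2!) = 360 arrangements.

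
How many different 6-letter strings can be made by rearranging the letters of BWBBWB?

Letter multiplicities in BWBBWB: B×4, W×2.
The number of distinct arrangements is 6!/(4!·2!) = 720/48 = 15.

15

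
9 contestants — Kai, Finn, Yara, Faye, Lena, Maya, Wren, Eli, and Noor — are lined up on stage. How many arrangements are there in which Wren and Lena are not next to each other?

282240

Of the 9! = 362880 arrangements, those with Wren and Lena adjacent number 2 × 8! = 80640 (treat the pair as a block with 2 internal orders).
Complementary counting: 362880 − 80640 = 282240.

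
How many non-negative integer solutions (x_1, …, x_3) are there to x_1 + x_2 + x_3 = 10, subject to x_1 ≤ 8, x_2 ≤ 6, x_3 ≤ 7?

By stars and bars, unrestricted non-negative solutions to x_1+…+x_3 = 10 number C(10+2,2) = 66.
Subtract solutions that violate a single cap (substitute x_i' = x_i − (cap_i+1)): x_1 ≥ 9 gives C(3,2) = 3; x_2 ≥ 7 gives C(5,2) = 10; x_3 ≥ 8 gives C(4,2) = 6. Together 19.
No two caps can be exceeded simultaneously, so the pair terms are all 0.
By inclusion–exclusion the count is 66 − 19 + 0 = 47.

47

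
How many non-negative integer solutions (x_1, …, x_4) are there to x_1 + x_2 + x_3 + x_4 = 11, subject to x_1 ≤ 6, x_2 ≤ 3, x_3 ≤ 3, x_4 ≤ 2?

19

By stars and bars, unrestricted non-negative solutions to x_1+…+x_4 = 11 number C(11+3,3) = 364.
Subtract solutions that violate a single cap (substitute x_i' = x_i − (cap_i+1)): x_1 ≥ 7 gives C(7,3) = 35; x_2 ≥ 4 gives C(10,3) = 120; x_3 ≥ 4 gives C(10,3) = 120; x_4 ≥ 3 gives C(11,3) = 165. Together 440.
Add back pairs where two caps are both exceeded: 1 + 1 + 4 + 20 + 35 + 35 = 96.
Subtract triples: 0 + 0 + 0 + 1 = 1.
By inclusion–exclusion the count is 364 − 440 + 96 − 1 = 19.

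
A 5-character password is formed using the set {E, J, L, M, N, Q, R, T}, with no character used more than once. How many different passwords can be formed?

This is a permutation of 5 out of 8: P(8,5) = 8!/3!.
That product is 8 × 7 × 6 × 5 × 4 = 6720.

6720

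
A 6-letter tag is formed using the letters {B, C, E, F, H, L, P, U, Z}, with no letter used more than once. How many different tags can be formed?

With no repetition, fill the 6 letters in order: 9 choices, then 8, down to 4.
9 × 8 × 7 × 6 × 5 × 4 = 60480.

60480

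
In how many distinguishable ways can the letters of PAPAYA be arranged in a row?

60

Letter multiplicities in PAPAYA: A×3, P×2, Y×1.
Dividing 6! = 720 by 3!·2! = 12 for the repeated letters gives 60.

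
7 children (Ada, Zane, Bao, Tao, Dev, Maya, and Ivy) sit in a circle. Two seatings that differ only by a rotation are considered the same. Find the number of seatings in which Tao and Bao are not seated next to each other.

480

All circular seatings of 7 people number (6)! = 720.
Seatings with Tao beside Bao: treat them as a block with 2 internal orders, giving 2 × (5)! = 240.
Subtracting, 720 − 240 = 480.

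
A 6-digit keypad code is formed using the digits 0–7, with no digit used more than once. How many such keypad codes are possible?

20160

With no repetition, fill the 6 digits in order: 8 choices, then 7, down to 3.
8 × 7 × 6 × 5 × 4 × 3 = 20160.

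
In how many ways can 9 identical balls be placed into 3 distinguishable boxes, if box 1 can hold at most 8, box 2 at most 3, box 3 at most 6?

Without the upper bounds there are C(11,2) = 55 ways to split 9 among 3 boxes.
Subtract solutions that violate a single cap (substitute x_i' = x_i − (cap_i+1)): x_1 ≥ 9 gives C(2,2) = 1; x_2 ≥ 4 gives C(7,2) = 21; x_3 ≥ 7 gives C(4,2) = 6. Together 28.
No two caps can be exceeded simultaneously, so the pair terms are all 0.
By inclusion–exclusion the count is 55 − 28 + 0 = 27.

27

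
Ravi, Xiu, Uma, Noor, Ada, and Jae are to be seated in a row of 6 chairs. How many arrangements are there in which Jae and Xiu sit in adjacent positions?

Glue Jae and Xiu into one block (2 internal orders), leaving 5 units to arrange in a row.
So the count is 2·(5)! = 240.

240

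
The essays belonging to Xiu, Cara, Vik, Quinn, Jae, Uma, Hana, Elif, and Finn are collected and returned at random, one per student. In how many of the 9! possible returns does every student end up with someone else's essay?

Let Aᵢ be the assignments in which student i gets their own essay. We want the size of the complement of A₁∪…∪A_9.
By inclusion–exclusion this is Σ_{j=0}^{9} (−1)^j C(9,j)·(9−j)!.
Computing: 362880 − 362880 + 181440 − 60480 + 15120 − 3024 + 504 − 72 + 9 − 1 = 133496.

133496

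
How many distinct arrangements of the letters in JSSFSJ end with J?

20

With the last slot taken by J, it remains to arrange the other 5 letters (SSFSJ).
Those 5 letters have S appearing 3 times, giving (5)!/(3!) = 20.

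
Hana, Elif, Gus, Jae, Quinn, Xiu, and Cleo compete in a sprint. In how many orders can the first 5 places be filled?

This is an ordered selection of 5 from 7: P(7,5).
That gives 7 × 6 × 5 × 4 × 3 = 2520.

2520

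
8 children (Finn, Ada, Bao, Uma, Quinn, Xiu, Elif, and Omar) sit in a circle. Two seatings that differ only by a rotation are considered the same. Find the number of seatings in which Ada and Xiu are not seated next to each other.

3600

All circular seatings of 8 people number (7)! = 5040.
Those with Ada next to Xiu: fuse the pair into one unit and seat 7 units around a circle — 2·(6)! = 1440.
Subtracting, 5040 − 1440 = 3600.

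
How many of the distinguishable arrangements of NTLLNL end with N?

20

With the last slot taken by N, it remains to arrange the other 5 letters (TLLNL).
Those 5 letters have L appearing 3 times, giving (5)!/(3!) = 20.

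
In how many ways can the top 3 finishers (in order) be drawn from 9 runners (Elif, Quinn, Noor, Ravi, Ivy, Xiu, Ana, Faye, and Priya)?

504

This is an ordered selection of 3 from 9: P(9,3).
That gives 9 × 8 × 7 = 504.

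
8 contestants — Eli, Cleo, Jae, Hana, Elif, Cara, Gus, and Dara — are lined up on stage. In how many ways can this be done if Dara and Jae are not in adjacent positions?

Of the 8! = 40320 arrangements, those with Dara and Jae adjacent number 2 × 7! = 10080 (treat the pair as a block with 2 internal orders).
Complementary counting: 40320 − 10080 = 30240.

30240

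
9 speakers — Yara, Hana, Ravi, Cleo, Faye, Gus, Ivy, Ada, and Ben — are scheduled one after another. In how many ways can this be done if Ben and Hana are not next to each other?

282240

There are 9! = 362880 arrangements in all. If Ben and Hana are adjacent, merging them into one block gives 2·(8)! = 80640 arrangements.
So 362880 − 80640 = 282240 arrangements keep them apart.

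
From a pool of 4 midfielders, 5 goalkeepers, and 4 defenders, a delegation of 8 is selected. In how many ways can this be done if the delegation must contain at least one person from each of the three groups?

1268

Unrestricted: C(13,8) = 1287 ways to pick any 8 of the 13.
Subtract selections that omit an entire group: no midfielders → C(9,8) = 9; no goalkeepers → C(8,8) = 1; no defenders → C(9,8) = 9.
Add back selections omitting two groups (i.e. drawn from a single group): C(4,8) + C(5,8) + C(4,8) = 0.
By inclusion–exclusion: 1287 − 19 + 0 = 1268.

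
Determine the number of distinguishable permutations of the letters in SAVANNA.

420

The 7 letters of SAVANNA have repeats: A appearing 3 times and N appearing twice.
The number of distinct arrangements is 7!/(3!·2!) = 5040/12 = 420.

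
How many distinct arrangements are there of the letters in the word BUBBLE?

Letter multiplicities in BUBBLE: B×3, E×1, L×1, U×1.
The number of distinct arrangements is 6!/(3!) = 720/6 = 120.

120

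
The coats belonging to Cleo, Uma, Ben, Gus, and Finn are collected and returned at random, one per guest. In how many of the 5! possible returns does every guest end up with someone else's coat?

44

Let Aᵢ be the assignments in which guest i gets their own coat. We want the size of the complement of A₁∪…∪A_5.
By inclusion–exclusion this is Σ_{j=0}^{5} (−1)^j C(5,j)·(5−j)!.
Computing: 120 − 120 + 60 − 20 + 5 − 1 = 44.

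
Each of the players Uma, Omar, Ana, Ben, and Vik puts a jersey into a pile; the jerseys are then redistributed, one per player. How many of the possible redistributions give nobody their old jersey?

Let Aᵢ be the assignments in which player i gets their old jersey. We want the size of the complement of A₁∪…∪A_5.
By inclusion–exclusion this is Σ_{j=0}^{5} (−1)^j C(5,j)·(5−j)!.
Computing: 120 − 120 + 60 − 20 + 5 − 1 = 44.

44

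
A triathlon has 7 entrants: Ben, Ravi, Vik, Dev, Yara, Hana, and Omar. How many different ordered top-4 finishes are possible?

This is an ordered selection of 4 from 7: P(7,4).
That gives 7 × 6 × 5 × 4 = 840.

840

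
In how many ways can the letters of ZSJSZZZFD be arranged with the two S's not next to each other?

5880

Total arrangements of ZSJSZZZFD: 9!/(4!·2!) = 7560.
Arrangements with the S's together: treat SS as one letter, giving (8)!/(4!) = 1680.
Hence 7560 − 1680 = 5880.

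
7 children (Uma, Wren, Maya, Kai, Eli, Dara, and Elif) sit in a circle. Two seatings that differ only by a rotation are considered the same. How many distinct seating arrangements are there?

720

Around a circle, 7 distinct people have 7!/7 = (6)! = 720 rotationally distinct seatings.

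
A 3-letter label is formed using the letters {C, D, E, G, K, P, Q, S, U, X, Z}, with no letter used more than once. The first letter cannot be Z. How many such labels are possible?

The first letter has 11−1 = 10 choices (anything except Z).
The remaining 2 letters are filled from the other 10 symbols without repetition: 10 × 9 = 90.
Total: 10 × 90 = 900.

900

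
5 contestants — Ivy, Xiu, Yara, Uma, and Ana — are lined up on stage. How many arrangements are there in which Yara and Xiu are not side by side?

72

There are 5! = 120 arrangements in all. If Yara and Xiu are adjacent, merging them into one block gives 2·(4)! = 48 arrangements.
So 120 − 48 = 72 arrangements keep them apart.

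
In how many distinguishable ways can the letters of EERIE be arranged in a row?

The 5 letters of EERIE have repeats: E appearing 3 times.
The number of distinct arrangements is 5!/(3!) = 120/6 = 20.

20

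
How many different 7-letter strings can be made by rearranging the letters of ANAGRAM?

840

The 7 letters of ANAGRAM have repeats: A appearing 3 times.
Dividing 7! = 5040 by 3! = 6 for the repeated letters gives 840.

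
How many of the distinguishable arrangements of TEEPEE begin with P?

5

With the first slot taken by P, it remains to arrange the other 5 letters (TEEEE).
Those 5 letters have E appearing 4 times, giving (5)!/(4!) = 5.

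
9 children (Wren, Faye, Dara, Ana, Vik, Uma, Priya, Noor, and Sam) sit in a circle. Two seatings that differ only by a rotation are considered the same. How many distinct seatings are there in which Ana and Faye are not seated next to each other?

30240

All circular seatings of 9 people number (8)! = 40320.
Those with Ana next to Faye: fuse the pair into one unit and seat 8 units around a circle — 2·(7)! = 10080.
Subtracting, 40320 − 10080 = 30240.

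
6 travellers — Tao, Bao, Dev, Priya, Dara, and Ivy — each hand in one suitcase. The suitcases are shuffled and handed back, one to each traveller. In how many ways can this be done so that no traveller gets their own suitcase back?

265

This is the derangement count D_6: permutations of 6 items with no fixed point.
By inclusion–exclusion this is Σ_{j=0}^{6} (−1)^j C(6,j)·(6−j)!.
Computing: 720 − 720 + 360 − 120 + 30 − 6 + 1 = 265.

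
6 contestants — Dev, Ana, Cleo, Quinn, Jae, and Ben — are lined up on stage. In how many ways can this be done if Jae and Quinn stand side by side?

240

Glue Jae and Quinn into one block (2 internal orders), leaving 5 units to arrange in a row.
That gives 2 × 5! = 2 × 120 = 240.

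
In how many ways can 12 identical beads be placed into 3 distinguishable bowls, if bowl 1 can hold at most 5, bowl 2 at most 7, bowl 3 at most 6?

27

Ignoring the caps, the number of non-negative solutions to x_1+…+x_3 = 12 is C(14,2) = 91.
Subtract solutions that violate a single cap (substitute x_i' = x_i − (cap_i+1)): x_1 ≥ 6 gives C(8,2) = 28; x_2 ≥ 8 gives C(6,2) = 15; x_3 ≥ 7 gives C(7,2) = 21. Together 64.
No two caps can be exceeded simultaneously, so the pair terms are all 0.
By inclusion–exclusion the count is 91 − 64 + 0 = 27.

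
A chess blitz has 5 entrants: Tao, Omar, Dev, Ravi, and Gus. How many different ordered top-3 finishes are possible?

There are 5 choices for 1st place, 4 for 2nd, and 3 for 3rd.
That gives 5 × 4 × 3 = 60.

60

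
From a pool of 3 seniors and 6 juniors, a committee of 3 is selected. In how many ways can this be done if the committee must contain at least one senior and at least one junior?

Unrestricted: C(9,3) = 84 ways to pick any 3 of the 9.
Subtract selections that omit an entire group: no seniors → C(6,3) = 20; no juniors → C(3,3) = 1.
Both groups omitted at once is impossible, so 84 − 21 = 63.

63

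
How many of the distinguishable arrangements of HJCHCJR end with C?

Fix C in the last position and arrange the remaining 6 letters.
Those 6 letters have H appearing twice and J appearing twice, giving (6)!/(2!·2!) = 180.

180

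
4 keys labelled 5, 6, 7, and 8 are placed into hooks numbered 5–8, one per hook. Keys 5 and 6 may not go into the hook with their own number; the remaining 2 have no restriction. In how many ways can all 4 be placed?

Let Aᵢ (for i ∈ {5, 6}) be the placements that put key i in its forbidden hook. Any j of these fix j positions, leaving (4−j)! ways to fill the rest, and there are C(2,j) ways to pick which j.
By inclusion–exclusion, the number of valid placements is Σ_{j=0}^{2} (−1)^j C(2,j)·(4−j)!.
Computing: 24 − 12 + 2 = 14.

14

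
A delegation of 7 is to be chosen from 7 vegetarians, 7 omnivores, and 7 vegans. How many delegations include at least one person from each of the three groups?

105987

Unrestricted: C(21,7) = 116280 ways to pick any 7 of the 21.
Selections missing a whole group: no vegetarians → C(14,7) = 3432; no omnivores → C(14,7) = 3432; no vegans → C(14,7) = 3432.
Add back selections omitting two groups (i.e. drawn from a single group): C(7,7) + C(7,7) + C(7,7) = 3.
By inclusion–exclusion: 116280 − 10296 + 3 = 105987.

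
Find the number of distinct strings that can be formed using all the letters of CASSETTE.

5040

CASSETTE has 8 letters with E appearing twice, S appearing twice, and T appearing twice.
The number of distinct arrangements is 8!/(2!·2!·2!) = 40320/8 = 5040.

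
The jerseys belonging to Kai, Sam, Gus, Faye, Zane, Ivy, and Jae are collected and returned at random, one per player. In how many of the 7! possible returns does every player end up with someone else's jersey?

1854

This is the derangement count D_7: permutations of 7 items with no fixed point.
By inclusion–exclusion this is Σ_{j=0}^{7} (−1)^j C(7,j)·(7−j)!.
Computing: 5040 − 5040 + 2520 − 840 + 210 − 42 + 7 − 1 = 1854.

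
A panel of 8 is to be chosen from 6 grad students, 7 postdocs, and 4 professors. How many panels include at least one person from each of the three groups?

22813

With no constraint there are C(17,8) = 24310 possible selections.
Subtract selections that omit an entire group: no grad students → C(11,8) = 165; no postdocs → C(10,8) = 45; no professors → C(13,8) = 1287.
Add back selections omitting two groups (i.e. drawn from a single group): C(6,8) + C(7,8) + C(4,8) = 0.
By inclusion–exclusion: 24310 − 1497 + 0 = 22813.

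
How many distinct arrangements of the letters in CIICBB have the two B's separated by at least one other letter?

There are 6!/(2!·2!·2!) = 90 arrangements of CIICBB in total.
If the two B's are adjacent, glue them into one block, leaving 5 items to arrange: (5)!/(2!·2!) = 30 ways.
Subtracting, 90 − 30 = 60 arrangements keep the B's apart.

60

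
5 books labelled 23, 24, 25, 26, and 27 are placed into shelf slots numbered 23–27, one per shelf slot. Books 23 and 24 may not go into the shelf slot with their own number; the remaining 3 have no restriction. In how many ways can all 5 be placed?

78

Let Aᵢ (for i ∈ {23, 24}) be the placements that put book i in its forbidden shelf slot. Any j of these fix j positions, leaving (5−j)! ways to fill the rest, and there are C(2,j) ways to pick which j.
By inclusion–exclusion, the number of valid placements is Σ_{j=0}^{2} (−1)^j C(2,j)·(5−j)!.
Computing: 120 − 48 + 6 = 78.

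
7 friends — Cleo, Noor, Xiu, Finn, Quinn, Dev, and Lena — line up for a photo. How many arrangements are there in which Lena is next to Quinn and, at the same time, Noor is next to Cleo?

480

Treat {Lena,Quinn} as one block (2 orders) and {Noor,Cleo} as another (2 orders).
That leaves 5 units to arrange: 2 × 2 × 5! = 4 × 120 = 480.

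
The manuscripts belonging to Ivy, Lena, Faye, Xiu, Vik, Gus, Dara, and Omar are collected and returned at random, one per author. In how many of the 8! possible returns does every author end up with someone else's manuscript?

Count assignments avoiding every fixed point. For any j of the 8 authors fixed to their own manuscript, the other 8−j can be arranged in (8−j)! ways.
By inclusion–exclusion this is Σ_{j=0}^{8} (−1)^j C(8,j)·(8−j)!.
Computing: 40320 − 40320 + 20160 − 6720 + 1680 − 336 + 56 − 8 + 1 = 14833.

14833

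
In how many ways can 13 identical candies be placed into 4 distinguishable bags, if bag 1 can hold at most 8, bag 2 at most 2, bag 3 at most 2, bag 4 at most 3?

10

Without the upper bounds there are C(16,3) = 560 ways to split 13 among 4 bags.
Subtract solutions that violate a single cap (substitute x_i' = x_i − (cap_i+1)): x_1 ≥ 9 gives C(7,3) = 35; x_2 ≥ 3 gives C(13,3) = 286; x_3 ≥ 3 gives C(13,3) = 286; x_4 ≥ 4 gives C(12,3) = 220. Together 827.
Add back pairs where two caps are both exceeded: 4 + 4 + 1 + 120 + 84 + 84 = 297.
Subtract triples: 0 + 0 + 0 + 20 = 20.
By inclusion–exclusion the count is 560 − 827 + 297 − 20 = 10.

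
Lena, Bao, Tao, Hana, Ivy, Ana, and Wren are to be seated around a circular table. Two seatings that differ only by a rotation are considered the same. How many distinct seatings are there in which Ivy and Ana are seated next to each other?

Treat {Ivy, Ana} as one unit (2 internal orders) and seat the resulting 6 units around the table: (5)! circular arrangements.
So 2 × (5)! = 2 × 120 = 240.

240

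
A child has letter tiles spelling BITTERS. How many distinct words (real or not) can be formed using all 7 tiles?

2520

The 7 letters of BITTERS have repeats: T appearing twice.
Dividing 7! = 5040 by 2! = 2 for the repeated letters gives 2520.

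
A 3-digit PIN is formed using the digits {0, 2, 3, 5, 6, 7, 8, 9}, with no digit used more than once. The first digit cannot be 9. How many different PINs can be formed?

The first digit has 8−1 = 7 choices (anything except 9).
The remaining 2 digits are filled from the other 7 symbols without repetition: 7 × 6 = 42.
Total: 7 × 42 = 294.

294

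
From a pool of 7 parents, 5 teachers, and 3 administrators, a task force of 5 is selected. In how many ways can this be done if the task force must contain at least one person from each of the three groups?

Unrestricted: C(15,5) = 3003 ways to pick any 5 of the 15.
Subtract selections that omit an entire group: no parents → C(8,5) = 56; no teachers → C(10,5) = 252; no administrators → C(12,5) = 792.
Add back selections omitting two groups (i.e. drawn from a single group): C(7,5) + C(5,5) + C(3,5) = 22.
By inclusion–exclusion: 3003 − 1100 + 22 = 1925.

1925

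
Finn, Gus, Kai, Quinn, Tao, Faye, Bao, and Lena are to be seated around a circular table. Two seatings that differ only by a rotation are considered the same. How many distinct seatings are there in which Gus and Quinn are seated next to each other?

1440

Glue Gus and Quinn into a block (2 internal orders). Seating 7 units around a circle gives (6)! arrangements.
So 2 × (6)! = 2 × 720 = 1440.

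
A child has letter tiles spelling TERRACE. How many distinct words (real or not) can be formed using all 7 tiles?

TERRACE has 7 letters with E appearing twice and R appearing twice.
Dividing 7! = 5040 by 2!·2! = 4 for the repeated letters gives 1260.

1260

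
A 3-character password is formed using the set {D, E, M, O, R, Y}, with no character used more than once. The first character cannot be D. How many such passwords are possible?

The first character has 6−1 = 5 choices (anything except D).
The remaining 2 characters are filled from the other 5 symbols without repetition: 5 × 4 = 20.
Total: 5 × 20 = 100.

100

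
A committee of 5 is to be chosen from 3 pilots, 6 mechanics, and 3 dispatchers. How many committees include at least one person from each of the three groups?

540

With no constraint there are C(12,5) = 792 possible selections.
Selections missing a whole group: no pilots → C(9,5) = 126; no mechanics → C(6,5) = 6; no dispatchers → C(9,5) = 126.
Add back selections omitting two groups (i.e. drawn from a single group): C(3,5) + C(6,5) + C(3,5) = 6.
By inclusion–exclusion: 792 − 258 + 6 = 540.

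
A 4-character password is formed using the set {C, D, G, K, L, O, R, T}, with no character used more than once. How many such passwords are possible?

1680

Choose and order 4 of the 8 symbols: the first character has 8 options, the next 7, then 6, 5.
That product is 8 × 7 × 6 × 5 = 1680.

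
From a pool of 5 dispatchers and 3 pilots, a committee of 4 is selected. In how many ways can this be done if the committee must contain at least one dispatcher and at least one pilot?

With no constraint there are C(8,4) = 70 possible selections.
Subtract selections that omit an entire group: no dispatchers → C(3,4) = 0; no pilots → C(5,4) = 5.
Both groups omitted at once is impossible, so 70 − 5 = 65.

65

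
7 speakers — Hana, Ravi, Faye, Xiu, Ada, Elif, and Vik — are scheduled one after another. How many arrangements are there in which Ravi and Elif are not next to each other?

3600

Of the 7! = 5040 arrangements, those with Ravi and Elif adjacent number 2 × 6! = 1440 (treat the pair as a block with 2 internal orders).
Complementary counting: 5040 − 1440 = 3600.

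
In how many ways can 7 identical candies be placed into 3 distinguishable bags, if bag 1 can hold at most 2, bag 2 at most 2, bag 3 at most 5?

Ignoring the caps, the number of non-negative solutions to x_1+…+x_3 = 7 is C(9,2) = 36.
Subtract solutions that violate a single cap (substitute x_i' = x_i − (cap_i+1)): x_1 ≥ 3 gives C(6,2) = 15; x_2 ≥ 3 gives C(6,2) = 15; x_3 ≥ 6 gives C(3,2) = 3. Together 33.
Add back pairs where two caps are both exceeded: 3 + 0 + 0 = 3.
By inclusion–exclusion the count is 36 − 33 + 3 = 6.

6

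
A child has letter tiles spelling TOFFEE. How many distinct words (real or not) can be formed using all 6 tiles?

180

The 6 letters of TOFFEE have repeats: E appearing twice and F appearing twice.
So there are 6! / (2!·2!) = 180 distinguishable arrangements.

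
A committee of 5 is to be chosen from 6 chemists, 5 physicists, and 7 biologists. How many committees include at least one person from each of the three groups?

6055

Unrestricted: C(18,5) = 8568 ways to pick any 5 of the 18.
Selections missing a whole group: no chemists → C(12,5) = 792; no physicists → C(13,5) = 1287; no biologists → C(11,5) = 462.
Add back selections omitting two groups (i.e. drawn from a single group): C(6,5) + C(5,5) + C(7,5) = 28.
By inclusion–exclusion: 8568 − 2541 + 28 = 6055.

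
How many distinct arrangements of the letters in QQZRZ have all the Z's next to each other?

12

Treat the 2 copies of Z as a single block. The multiset to arrange is then {ZZ, Q, Q, R}, 4 items in all.
That gives (4)!/(2!) = 12 arrangements.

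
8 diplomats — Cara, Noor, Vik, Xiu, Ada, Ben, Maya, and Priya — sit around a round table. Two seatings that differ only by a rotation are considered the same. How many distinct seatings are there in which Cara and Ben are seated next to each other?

Glue Cara and Ben into a block (2 internal orders). Seating 7 units around a circle gives (6)! arrangements.
So 2 × (6)! = 2 × 720 = 1440.

1440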